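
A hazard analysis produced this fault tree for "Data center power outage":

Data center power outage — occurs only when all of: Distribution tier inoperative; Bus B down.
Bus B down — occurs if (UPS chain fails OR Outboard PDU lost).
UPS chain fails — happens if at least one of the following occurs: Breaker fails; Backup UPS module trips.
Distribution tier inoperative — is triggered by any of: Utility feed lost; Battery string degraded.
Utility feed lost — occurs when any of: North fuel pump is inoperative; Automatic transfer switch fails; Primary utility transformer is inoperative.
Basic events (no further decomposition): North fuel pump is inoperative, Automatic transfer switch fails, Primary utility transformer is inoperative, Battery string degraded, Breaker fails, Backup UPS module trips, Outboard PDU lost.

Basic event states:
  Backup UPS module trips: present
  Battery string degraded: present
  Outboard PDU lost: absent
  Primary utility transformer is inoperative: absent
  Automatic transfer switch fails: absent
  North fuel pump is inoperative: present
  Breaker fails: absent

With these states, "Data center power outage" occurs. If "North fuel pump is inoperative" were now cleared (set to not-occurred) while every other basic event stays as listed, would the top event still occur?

Counterfactual: set "North fuel pump is inoperative" to not occurred.
Utility feed lost [OR]: North fuel pump is inoperative=not, Automatic transfer switch fails=not, Primary utility transformer is inoperative=not → no input occurs → does not occur.
Distribution tier inoperative [OR]: Utility feed lost=not, Battery string degraded=occurs → at least one input occurs → occurs.
UPS chain fails [OR]: Breaker fails=not, Backup UPS module trips=occurs → at least one input occurs → occurs.
Bus B down [OR]: UPS chain fails=occurs, Outboard PDU lost=not → at least one input occurs → occurs.
Data center power outage [AND]: Distribution tier inoperative=occurs, Bus B down=occurs → all inputs occur → occurs.

Yes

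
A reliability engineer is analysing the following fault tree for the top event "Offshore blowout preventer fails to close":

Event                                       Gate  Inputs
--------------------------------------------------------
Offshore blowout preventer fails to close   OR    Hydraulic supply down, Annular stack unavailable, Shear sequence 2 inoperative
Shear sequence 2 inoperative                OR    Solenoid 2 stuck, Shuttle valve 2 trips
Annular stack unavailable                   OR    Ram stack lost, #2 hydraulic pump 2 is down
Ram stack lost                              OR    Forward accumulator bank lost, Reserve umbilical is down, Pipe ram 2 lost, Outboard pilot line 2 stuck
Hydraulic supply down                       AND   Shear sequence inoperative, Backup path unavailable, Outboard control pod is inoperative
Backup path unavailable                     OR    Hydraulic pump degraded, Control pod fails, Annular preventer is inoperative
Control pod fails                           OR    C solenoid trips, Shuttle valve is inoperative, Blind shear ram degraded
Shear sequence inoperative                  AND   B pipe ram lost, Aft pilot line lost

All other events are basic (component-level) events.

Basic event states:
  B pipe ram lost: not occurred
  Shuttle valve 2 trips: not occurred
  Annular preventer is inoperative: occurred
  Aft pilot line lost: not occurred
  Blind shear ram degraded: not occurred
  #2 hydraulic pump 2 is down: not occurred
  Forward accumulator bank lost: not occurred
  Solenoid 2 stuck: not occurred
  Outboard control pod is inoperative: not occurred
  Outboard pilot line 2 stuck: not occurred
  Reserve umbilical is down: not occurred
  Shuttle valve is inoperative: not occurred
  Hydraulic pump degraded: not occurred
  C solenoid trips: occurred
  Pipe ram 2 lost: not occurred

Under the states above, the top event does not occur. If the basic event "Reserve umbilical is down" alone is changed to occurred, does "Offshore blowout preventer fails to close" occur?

Counterfactual: set "Reserve umbilical is down" to occurred.
Shear sequence inoperative [AND]: B pipe ram lost=not, Aft pilot line lost=not → not all inputs occur → does not occur.
Control pod fails [OR]: C solenoid trips=occurs, Shuttle valve is inoperative=not, Blind shear ram degraded=not → at least one input occurs → occurs.
Backup path unavailable [OR]: Hydraulic pump degraded=not, Control pod fails=occurs, Annular preventer is inoperative=occurs → at least one input occurs → occurs.
Hydraulic supply down [AND]: Shear sequence inoperative=not, Backup path unavailable=occurs, Outboard control pod is inoperative=not → not all inputs occur → does not occur.
Ram stack lost [OR]: Forward accumulator bank lost=not, Reserve umbilical is down=occurs, Pipe ram 2 lost=not, Outboard pilot line 2 stuck=not → at least one input occurs → occurs.
Annular stack unavailable [OR]: Ram stack lost=occurs, #2 hydraulic pump 2 is down=not → at least one input occurs → occurs.
Shear sequence 2 inoperative [OR]: Solenoid 2 stuck=not, Shuttle valve 2 trips=not → no input occurs → does not occur.
Offshore blowout preventer fails to close [OR]: Hydraulic supply down=not, Annular stack unavailable=occurs, Shear sequence 2 inoperative=not → at least one input occurs → occurs.

Yes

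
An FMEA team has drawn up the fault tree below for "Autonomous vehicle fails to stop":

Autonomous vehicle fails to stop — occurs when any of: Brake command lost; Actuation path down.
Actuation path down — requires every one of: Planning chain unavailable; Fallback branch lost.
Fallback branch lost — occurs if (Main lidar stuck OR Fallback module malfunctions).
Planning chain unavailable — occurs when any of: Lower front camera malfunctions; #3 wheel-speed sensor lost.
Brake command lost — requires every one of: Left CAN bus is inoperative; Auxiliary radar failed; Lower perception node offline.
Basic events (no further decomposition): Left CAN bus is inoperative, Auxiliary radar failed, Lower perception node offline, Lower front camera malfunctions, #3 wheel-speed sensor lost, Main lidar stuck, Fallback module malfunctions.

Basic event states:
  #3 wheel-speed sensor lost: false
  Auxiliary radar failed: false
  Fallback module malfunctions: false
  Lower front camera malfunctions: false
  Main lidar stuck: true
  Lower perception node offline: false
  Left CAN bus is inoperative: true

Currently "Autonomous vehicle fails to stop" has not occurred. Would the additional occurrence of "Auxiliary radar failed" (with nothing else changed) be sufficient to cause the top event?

Counterfactual: set "Auxiliary radar failed" to occurred.
Brake command lost [AND]: Left CAN bus is inoperative=occurs, Auxiliary radar failed=occurs, Lower perception node offline=not → not all inputs occur → does not occur.
Planning chain unavailable [OR]: Lower front camera malfunctions=not, #3 wheel-speed sensor lost=not → no input occurs → does not occur.
Fallback branch lost [OR]: Main lidar stuck=occurs, Fallback module malfunctions=not → at least one input occurs → occurs.
Actuation path down [AND]: Planning chain unavailable=not, Fallback branch lost=occurs → not all inputs occur → does not occur.
Autonomous vehicle fails to stop [OR]: Brake command lost=not, Actuation path down=not → no input occurs → does not occur.

No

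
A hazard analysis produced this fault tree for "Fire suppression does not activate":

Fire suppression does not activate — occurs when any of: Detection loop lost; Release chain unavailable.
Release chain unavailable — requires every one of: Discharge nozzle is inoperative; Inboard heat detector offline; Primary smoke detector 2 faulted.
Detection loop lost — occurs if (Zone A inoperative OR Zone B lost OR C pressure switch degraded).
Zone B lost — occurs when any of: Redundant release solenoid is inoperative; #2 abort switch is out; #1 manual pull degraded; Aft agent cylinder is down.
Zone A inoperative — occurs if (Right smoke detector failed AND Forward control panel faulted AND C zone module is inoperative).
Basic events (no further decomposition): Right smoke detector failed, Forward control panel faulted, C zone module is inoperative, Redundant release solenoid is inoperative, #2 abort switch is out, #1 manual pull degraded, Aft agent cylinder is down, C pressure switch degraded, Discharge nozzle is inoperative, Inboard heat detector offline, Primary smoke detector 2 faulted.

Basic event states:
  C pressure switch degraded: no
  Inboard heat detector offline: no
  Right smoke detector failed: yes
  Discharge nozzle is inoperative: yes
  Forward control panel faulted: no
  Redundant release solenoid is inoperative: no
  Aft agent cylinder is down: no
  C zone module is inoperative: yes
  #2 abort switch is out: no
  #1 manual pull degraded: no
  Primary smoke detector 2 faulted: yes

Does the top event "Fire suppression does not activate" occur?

No

Zone A inoperative [AND]: Right smoke detector failed=occurs, Forward control panel faulted=not, C zone module is inoperative=occurs → not all inputs occur → does not occur.
Zone B lost [OR]: Redundant release solenoid is inoperative=not, #2 abort switch is out=not, #1 manual pull degraded=not, Aft agent cylinder is down=not → no input occurs → does not occur.
Detection loop lost [OR]: Zone A inoperative=not, Zone B lost=not, C pressure switch degraded=not → no input occurs → does not occur.
Release chain unavailable [AND]: Discharge nozzle is inoperative=occurs, Inboard heat detector offline=not, Primary smoke detector 2 faulted=occurs → not all inputs occur → does not occur.
Fire suppression does not activate [OR]: Detection loop lost=not, Release chain unavailable=not → no input occurs → does not occur.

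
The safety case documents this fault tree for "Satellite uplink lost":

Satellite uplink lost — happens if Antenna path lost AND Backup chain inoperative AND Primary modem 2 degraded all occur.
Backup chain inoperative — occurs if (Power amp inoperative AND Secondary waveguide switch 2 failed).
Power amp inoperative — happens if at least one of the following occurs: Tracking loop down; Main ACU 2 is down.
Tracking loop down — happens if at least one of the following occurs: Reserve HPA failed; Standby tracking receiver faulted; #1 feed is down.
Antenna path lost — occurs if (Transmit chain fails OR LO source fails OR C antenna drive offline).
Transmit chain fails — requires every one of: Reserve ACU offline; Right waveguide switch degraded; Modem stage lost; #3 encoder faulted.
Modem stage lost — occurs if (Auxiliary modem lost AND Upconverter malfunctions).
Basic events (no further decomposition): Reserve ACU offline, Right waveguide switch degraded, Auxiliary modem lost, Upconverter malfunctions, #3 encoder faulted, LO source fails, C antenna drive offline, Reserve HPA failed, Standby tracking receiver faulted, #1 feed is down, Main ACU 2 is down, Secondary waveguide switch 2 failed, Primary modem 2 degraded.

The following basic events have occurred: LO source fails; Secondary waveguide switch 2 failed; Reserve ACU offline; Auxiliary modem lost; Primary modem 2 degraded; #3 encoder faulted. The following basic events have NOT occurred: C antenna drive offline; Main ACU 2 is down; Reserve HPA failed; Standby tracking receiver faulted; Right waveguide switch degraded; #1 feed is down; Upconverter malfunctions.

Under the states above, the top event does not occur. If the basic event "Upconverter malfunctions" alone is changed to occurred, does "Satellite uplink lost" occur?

No

Counterfactual: set "Upconverter malfunctions" to occurred.
Modem stage lost [AND]: Auxiliary modem lost=occurs, Upconverter malfunctions=occurs → all inputs occur → occurs.
Transmit chain fails [AND]: Reserve ACU offline=occurs, Right waveguide switch degraded=not, Modem stage lost=occurs, #3 encoder faulted=occurs → not all inputs occur → does not occur.
Antenna path lost [OR]: Transmit chain fails=not, LO source fails=occurs, C antenna drive offline=not → at least one input occurs → occurs.
Tracking loop down [OR]: Reserve HPA failed=not, Standby tracking receiver faulted=not, #1 feed is down=not → no input occurs → does not occur.
Power amp inoperative [OR]: Tracking loop down=not, Main ACU 2 is down=not → no input occurs → does not occur.
Backup chain inoperative [AND]: Power amp inoperative=not, Secondary waveguide switch 2 failed=occurs → not all inputs occur → does not occur.
Satellite uplink lost [AND]: Antenna path lost=occurs, Backup chain inoperative=not, Primary modem 2 degraded=occurs → not all inputs occur → does not occur.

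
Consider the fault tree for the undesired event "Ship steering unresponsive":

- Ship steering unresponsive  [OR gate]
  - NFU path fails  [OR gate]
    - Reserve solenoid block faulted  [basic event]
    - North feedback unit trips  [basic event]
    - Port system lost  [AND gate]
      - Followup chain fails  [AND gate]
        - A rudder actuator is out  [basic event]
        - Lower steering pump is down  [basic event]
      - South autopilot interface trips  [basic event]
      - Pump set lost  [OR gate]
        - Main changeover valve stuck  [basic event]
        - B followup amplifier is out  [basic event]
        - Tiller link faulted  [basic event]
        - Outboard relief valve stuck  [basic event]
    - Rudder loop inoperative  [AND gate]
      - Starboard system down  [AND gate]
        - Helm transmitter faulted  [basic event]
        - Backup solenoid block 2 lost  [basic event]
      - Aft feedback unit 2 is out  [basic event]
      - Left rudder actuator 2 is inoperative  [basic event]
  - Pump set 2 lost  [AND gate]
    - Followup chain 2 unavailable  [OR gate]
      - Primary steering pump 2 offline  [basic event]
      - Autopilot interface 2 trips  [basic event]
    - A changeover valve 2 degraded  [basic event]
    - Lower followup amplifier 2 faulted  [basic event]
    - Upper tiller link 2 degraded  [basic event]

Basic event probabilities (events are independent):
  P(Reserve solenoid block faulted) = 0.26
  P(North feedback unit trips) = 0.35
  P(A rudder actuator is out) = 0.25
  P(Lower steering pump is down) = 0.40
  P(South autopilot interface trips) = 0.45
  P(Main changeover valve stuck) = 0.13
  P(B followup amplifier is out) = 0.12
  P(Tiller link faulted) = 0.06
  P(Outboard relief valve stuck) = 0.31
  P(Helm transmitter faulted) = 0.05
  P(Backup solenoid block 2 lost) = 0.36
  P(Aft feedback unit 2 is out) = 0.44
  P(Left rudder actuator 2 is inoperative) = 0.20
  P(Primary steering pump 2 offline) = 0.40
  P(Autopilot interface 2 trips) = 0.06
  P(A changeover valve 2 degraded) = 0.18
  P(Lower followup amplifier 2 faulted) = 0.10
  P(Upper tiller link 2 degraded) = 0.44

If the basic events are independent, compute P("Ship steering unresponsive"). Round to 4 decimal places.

0.5323

P(Followup chain fails) [AND] = 0.25 × 0.40 = 0.100000
P(Pump set lost) [OR] = 1 − (1−0.13) × (1−0.12) × (1−0.06) × (1−0.31) = 0.503432
P(Port system lost) [AND] = 0.100000 × 0.45 × 0.503432 = 0.022654
P(Starboard system down) [AND] = 0.05 × 0.36 = 0.018000
P(Rudder loop inoperative) [AND] = 0.018000 × 0.44 × 0.20 = 0.001584
P(NFU path fails) [OR] = 1 − (1−0.26) × (1−0.35) × (1−0.022654) × (1−0.001584) = 0.530641
P(Followup chain 2 unavailable) [OR] = 1 − (1−0.40) × (1−0.06) = 0.436000
P(Pump set 2 lost) [AND] = 0.436000 × 0.18 × 0.10 × 0.44 = 0.003453
P(Ship steering unresponsive) [OR] = 1 − (1−0.530641) × (1−0.003453) = 0.532262
Rounded to 4 decimal places: P(Ship steering unresponsive) ≈ 0.5323.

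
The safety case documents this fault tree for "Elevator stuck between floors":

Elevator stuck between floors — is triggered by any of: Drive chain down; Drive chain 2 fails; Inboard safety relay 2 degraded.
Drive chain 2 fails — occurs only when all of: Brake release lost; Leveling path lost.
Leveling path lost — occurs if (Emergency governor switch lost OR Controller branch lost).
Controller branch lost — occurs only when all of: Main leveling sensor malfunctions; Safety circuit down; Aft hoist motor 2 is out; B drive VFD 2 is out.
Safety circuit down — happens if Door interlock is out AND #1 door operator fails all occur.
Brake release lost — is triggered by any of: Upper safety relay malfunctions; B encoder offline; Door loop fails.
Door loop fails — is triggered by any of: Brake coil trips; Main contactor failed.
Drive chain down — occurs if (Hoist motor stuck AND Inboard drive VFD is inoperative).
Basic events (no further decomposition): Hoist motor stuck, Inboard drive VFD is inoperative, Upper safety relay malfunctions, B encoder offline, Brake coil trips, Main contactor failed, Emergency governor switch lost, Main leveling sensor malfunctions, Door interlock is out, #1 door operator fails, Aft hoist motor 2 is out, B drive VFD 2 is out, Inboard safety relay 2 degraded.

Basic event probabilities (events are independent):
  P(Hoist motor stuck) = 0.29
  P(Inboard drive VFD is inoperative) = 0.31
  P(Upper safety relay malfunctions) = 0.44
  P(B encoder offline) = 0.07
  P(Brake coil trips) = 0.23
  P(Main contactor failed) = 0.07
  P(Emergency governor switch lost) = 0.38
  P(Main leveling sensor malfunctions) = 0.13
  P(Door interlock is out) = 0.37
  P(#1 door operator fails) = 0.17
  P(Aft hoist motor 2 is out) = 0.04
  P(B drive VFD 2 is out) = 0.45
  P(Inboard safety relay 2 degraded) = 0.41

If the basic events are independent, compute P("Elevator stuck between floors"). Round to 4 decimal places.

P(Drive chain down) [AND] = 0.29 × 0.31 = 0.089900
P(Door loop fails) [OR] = 1 − (1−0.23) × (1−0.07) = 0.283900
P(Brake release lost) [OR] = 1 − (1−0.44) × (1−0.07) × (1−0.283900) = 0.627055
P(Safety circuit down) [AND] = 0.37 × 0.17 = 0.062900
P(Controller branch lost) [AND] = 0.13 × 0.062900 × 0.04 × 0.45 = 0.000147
P(Leveling path lost) [OR] = 1 − (1−0.38) × (1−0.000147) = 0.380091
P(Drive chain 2 fails) [AND] = 0.627055 × 0.380091 = 0.238338
P(Elevator stuck between floors) [OR] = 1 − (1−0.089900) × (1−0.238338) × (1−0.41) = 0.591019
Rounded to 4 decimal places: P(Elevator stuck between floors) ≈ 0.5910.

0.5910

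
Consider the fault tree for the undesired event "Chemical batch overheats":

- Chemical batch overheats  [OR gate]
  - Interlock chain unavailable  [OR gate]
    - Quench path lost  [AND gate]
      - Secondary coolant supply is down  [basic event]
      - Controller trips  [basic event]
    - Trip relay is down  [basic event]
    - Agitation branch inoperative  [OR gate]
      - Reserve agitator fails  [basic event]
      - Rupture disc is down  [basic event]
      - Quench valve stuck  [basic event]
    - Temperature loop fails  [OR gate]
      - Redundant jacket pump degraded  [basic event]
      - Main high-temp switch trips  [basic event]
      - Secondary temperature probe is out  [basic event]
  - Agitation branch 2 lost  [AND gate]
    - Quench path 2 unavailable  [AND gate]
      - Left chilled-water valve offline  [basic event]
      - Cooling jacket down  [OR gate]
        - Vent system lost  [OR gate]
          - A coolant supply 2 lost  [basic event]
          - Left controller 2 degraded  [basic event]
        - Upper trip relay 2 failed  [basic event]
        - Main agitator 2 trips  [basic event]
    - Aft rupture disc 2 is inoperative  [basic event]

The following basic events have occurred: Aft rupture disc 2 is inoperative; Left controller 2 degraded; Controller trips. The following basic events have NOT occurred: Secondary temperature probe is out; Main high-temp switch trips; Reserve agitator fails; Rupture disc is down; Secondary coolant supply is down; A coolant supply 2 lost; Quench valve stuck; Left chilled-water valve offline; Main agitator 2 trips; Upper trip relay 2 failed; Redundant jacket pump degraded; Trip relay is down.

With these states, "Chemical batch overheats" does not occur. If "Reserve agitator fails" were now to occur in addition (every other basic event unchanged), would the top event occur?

Yes

Counterfactual: set "Reserve agitator fails" to occurred.
Quench path lost [AND]: Secondary coolant supply is down=not, Controller trips=occurs → not all inputs occur → does not occur.
Agitation branch inoperative [OR]: Reserve agitator fails=occurs, Rupture disc is down=not, Quench valve stuck=not → at least one input occurs → occurs.
Temperature loop fails [OR]: Redundant jacket pump degraded=not, Main high-temp switch trips=not, Secondary temperature probe is out=not → no input occurs → does not occur.
Interlock chain unavailable [OR]: Quench path lost=not, Trip relay is down=not, Agitation branch inoperative=occurs, Temperature loop fails=not → at least one input occurs → occurs.
Vent system lost [OR]: A coolant supply 2 lost=not, Left controller 2 degraded=occurs → at least one input occurs → occurs.
Cooling jacket down [OR]: Vent system lost=occurs, Upper trip relay 2 failed=not, Main agitator 2 trips=not → at least one input occurs → occurs.
Quench path 2 unavailable [AND]: Left chilled-water valve offline=not, Cooling jacket down=occurs → not all inputs occur → does not occur.
Agitation branch 2 lost [AND]: Quench path 2 unavailable=not, Aft rupture disc 2 is inoperative=occurs → not all inputs occur → does not occur.
Chemical batch overheats [OR]: Interlock chain unavailable=occurs, Agitation branch 2 lost=not → at least one input occurs → occurs.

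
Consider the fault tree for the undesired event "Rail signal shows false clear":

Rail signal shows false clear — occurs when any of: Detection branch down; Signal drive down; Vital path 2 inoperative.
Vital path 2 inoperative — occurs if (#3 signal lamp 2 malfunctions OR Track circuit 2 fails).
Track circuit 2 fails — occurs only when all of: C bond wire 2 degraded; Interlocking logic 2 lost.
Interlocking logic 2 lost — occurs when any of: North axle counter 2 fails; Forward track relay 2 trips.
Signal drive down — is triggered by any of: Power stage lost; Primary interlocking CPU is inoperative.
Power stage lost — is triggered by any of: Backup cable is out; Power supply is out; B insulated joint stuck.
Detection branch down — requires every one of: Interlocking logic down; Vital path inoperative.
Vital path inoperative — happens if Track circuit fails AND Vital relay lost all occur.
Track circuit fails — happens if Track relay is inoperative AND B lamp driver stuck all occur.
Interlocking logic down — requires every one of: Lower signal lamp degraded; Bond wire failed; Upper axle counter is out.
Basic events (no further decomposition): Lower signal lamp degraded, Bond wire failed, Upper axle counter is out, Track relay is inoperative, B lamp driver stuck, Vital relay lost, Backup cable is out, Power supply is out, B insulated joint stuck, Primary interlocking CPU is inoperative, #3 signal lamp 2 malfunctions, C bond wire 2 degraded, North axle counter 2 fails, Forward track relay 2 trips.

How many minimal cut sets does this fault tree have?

Interlocking logic down [AND]: one cut set from each child combined → 1 × 1 × 1 = 1 cut set(s).
Track circuit fails [AND]: one cut set from each child combined → 1 × 1 = 1 cut set(s).
Vital path inoperative [AND]: one cut set from each child combined → 1 × 1 = 1 cut set(s).
Detection branch down [AND]: one cut set from each child combined → 1 × 1 = 1 cut set(s).
Power stage lost [OR]: union of children's cut sets → 3 cut set(s).
Signal drive down [OR]: union of children's cut sets → 4 cut set(s).
Interlocking logic 2 lost [OR]: union of children's cut sets → 2 cut set(s).
Track circuit 2 fails [AND]: one cut set from each child combined → 1 × 2 = 2 cut set(s).
Vital path 2 inoperative [OR]: union of children's cut sets → 3 cut set(s).
Rail signal shows false clear [OR]: union of children's cut sets → 8 cut set(s).
Minimal cut sets: {B lamp driver stuck, Bond wire failed, Lower signal lamp degraded, Track relay is inoperative, Upper axle counter is out, Vital relay lost}; {Backup cable is out}; {Power supply is out}; {B insulated joint stuck}; {Primary interlocking CPU is inoperative}; {#3 signal lamp 2 malfunctions}; {C bond wire 2 degraded, North axle counter 2 fails}; {C bond wire 2 degraded, Forward track relay 2 trips}.

8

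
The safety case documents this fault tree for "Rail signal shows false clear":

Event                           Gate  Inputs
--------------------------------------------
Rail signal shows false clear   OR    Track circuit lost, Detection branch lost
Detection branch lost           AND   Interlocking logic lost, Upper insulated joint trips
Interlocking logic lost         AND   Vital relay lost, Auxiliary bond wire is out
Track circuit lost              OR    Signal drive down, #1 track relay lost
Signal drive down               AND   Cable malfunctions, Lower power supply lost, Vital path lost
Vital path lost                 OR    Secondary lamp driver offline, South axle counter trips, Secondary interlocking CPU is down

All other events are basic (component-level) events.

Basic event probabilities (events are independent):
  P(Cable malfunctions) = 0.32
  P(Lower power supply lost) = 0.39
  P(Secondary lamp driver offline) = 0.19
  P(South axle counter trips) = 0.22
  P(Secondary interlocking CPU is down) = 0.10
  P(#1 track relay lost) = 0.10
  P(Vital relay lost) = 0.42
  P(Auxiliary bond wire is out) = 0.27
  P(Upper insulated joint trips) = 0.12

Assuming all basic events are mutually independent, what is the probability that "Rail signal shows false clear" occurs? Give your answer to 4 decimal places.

P(Vital path lost) [OR] = 1 − (1−0.19) × (1−0.22) × (1−0.10) = 0.431380
P(Signal drive down) [AND] = 0.32 × 0.39 × 0.431380 = 0.053836
P(Track circuit lost) [OR] = 1 − (1−0.053836) × (1−0.10) = 0.148452
P(Interlocking logic lost) [AND] = 0.42 × 0.27 = 0.113400
P(Detection branch lost) [AND] = 0.113400 × 0.12 = 0.013608
P(Rail signal shows false clear) [OR] = 1 − (1−0.148452) × (1−0.013608) = 0.160040
Rounded to 4 decimal places: P(Rail signal shows false clear) ≈ 0.1600.

0.1600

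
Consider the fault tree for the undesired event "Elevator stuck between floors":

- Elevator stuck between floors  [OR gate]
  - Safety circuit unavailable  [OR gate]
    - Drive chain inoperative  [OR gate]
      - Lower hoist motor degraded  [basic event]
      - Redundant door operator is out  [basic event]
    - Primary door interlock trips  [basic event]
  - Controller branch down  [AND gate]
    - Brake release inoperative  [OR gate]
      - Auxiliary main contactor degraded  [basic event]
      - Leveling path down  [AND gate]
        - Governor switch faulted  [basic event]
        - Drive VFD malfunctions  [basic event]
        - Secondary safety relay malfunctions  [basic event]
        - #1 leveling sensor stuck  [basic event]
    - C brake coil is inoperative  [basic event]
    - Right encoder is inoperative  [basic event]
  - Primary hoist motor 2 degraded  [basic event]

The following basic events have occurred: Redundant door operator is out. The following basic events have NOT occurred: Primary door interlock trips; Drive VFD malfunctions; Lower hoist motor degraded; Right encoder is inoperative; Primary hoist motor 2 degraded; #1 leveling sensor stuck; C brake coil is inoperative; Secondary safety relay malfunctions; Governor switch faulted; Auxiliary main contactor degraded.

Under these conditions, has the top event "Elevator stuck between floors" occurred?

Yes

Drive chain inoperative [OR]: Lower hoist motor degraded=not, Redundant door operator is out=occurs → at least one input occurs → occurs.
Safety circuit unavailable [OR]: Drive chain inoperative=occurs, Primary door interlock trips=not → at least one input occurs → occurs.
Leveling path down [AND]: Governor switch faulted=not, Drive VFD malfunctions=not, Secondary safety relay malfunctions=not, #1 leveling sensor stuck=not → not all inputs occur → does not occur.
Brake release inoperative [OR]: Auxiliary main contactor degraded=not, Leveling path down=not → no input occurs → does not occur.
Controller branch down [AND]: Brake release inoperative=not, C brake coil is inoperative=not, Right encoder is inoperative=not → not all inputs occur → does not occur.
Elevator stuck between floors [OR]: Safety circuit unavailable=occurs, Controller branch down=not, Primary hoist motor 2 degraded=not → at least one input occurs → occurs.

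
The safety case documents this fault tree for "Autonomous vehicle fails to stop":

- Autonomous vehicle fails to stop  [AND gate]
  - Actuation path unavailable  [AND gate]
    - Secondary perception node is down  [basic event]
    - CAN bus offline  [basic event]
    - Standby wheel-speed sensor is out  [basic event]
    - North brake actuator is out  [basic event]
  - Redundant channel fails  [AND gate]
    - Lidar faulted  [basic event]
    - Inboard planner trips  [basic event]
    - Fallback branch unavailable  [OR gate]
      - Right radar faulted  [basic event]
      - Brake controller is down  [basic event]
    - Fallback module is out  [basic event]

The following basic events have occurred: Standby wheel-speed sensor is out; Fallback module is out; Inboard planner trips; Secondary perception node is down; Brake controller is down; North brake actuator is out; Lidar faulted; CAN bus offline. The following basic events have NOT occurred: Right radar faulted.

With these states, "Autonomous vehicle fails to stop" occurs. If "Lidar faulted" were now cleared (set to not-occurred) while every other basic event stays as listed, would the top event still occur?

No

Counterfactual: set "Lidar faulted" to not occurred.
Actuation path unavailable [AND]: Secondary perception node is down=occurs, CAN bus offline=occurs, Standby wheel-speed sensor is out=occurs, North brake actuator is out=occurs → all inputs occur → occurs.
Fallback branch unavailable [OR]: Right radar faulted=not, Brake controller is down=occurs → at least one input occurs → occurs.
Redundant channel fails [AND]: Lidar faulted=not, Inboard planner trips=occurs, Fallback branch unavailable=occurs, Fallback module is out=occurs → not all inputs occur → does not occur.
Autonomous vehicle fails to stop [AND]: Actuation path unavailable=occurs, Redundant channel fails=not → not all inputs occur → does not occur.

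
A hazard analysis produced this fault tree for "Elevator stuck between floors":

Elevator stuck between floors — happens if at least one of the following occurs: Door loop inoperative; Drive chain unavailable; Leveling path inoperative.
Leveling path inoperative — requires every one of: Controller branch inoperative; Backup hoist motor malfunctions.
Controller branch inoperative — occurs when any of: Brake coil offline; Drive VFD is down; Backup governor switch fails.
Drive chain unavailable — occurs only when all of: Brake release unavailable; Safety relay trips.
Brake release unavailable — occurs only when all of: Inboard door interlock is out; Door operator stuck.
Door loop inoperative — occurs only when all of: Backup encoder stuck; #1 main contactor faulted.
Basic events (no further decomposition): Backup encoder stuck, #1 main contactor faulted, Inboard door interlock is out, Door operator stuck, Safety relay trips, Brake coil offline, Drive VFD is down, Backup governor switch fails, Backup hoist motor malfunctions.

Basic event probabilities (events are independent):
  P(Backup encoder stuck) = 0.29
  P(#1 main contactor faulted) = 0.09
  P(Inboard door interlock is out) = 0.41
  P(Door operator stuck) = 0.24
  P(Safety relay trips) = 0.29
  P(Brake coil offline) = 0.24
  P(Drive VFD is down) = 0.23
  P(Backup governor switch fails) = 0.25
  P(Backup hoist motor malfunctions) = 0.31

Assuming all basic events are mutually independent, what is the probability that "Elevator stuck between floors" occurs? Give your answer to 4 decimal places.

P(Door loop inoperative) [AND] = 0.29 × 0.09 = 0.026100
P(Brake release unavailable) [AND] = 0.41 × 0.24 = 0.098400
P(Drive chain unavailable) [AND] = 0.098400 × 0.29 = 0.028536
P(Controller branch inoperative) [OR] = 1 − (1−0.24) × (1−0.23) × (1−0.25) = 0.561100
P(Leveling path inoperative) [AND] = 0.561100 × 0.31 = 0.173941
P(Elevator stuck between floors) [OR] = 1 − (1−0.026100) × (1−0.028536) × (1−0.173941) = 0.218458
Rounded to 4 decimal places: P(Elevator stuck between floors) ≈ 0.2185.

0.2185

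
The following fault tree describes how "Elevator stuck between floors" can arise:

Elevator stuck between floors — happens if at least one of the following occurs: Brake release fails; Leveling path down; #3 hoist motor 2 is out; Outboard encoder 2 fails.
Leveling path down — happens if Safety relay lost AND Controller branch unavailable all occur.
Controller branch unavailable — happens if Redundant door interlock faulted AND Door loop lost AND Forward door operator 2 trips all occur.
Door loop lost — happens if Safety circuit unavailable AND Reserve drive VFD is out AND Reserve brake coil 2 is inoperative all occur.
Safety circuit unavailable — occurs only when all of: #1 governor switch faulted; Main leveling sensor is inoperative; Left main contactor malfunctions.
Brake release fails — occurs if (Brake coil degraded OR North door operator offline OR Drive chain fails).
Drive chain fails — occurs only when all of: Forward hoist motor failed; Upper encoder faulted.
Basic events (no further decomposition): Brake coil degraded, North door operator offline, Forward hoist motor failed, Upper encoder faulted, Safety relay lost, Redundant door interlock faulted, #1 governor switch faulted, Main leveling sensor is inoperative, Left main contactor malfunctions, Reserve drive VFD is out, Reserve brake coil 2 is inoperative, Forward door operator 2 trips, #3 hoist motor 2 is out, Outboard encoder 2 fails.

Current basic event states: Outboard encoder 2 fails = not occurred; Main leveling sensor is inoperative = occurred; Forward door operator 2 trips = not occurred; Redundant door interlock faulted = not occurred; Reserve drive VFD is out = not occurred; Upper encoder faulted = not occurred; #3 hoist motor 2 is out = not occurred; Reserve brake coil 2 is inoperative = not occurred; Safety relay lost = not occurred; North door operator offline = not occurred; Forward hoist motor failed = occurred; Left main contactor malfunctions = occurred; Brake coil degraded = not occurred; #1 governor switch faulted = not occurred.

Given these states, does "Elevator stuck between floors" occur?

Drive chain fails [AND]: Forward hoist motor failed=occurs, Upper encoder faulted=not → not all inputs occur → does not occur.
Brake release fails [OR]: Brake coil degraded=not, North door operator offline=not, Drive chain fails=not → no input occurs → does not occur.
Safety circuit unavailable [AND]: #1 governor switch faulted=not, Main leveling sensor is inoperative=occurs, Left main contactor malfunctions=occurs → not all inputs occur → does not occur.
Door loop lost [AND]: Safety circuit unavailable=not, Reserve drive VFD is out=not, Reserve brake coil 2 is inoperative=not → not all inputs occur → does not occur.
Controller branch unavailable [AND]: Redundant door interlock faulted=not, Door loop lost=not, Forward door operator 2 trips=not → not all inputs occur → does not occur.
Leveling path down [AND]: Safety relay lost=not, Controller branch unavailable=not → not all inputs occur → does not occur.
Elevator stuck between floors [OR]: Brake release fails=not, Leveling path down=not, #3 hoist motor 2 is out=not, Outboard encoder 2 fails=not → no input occurs → does not occur.

No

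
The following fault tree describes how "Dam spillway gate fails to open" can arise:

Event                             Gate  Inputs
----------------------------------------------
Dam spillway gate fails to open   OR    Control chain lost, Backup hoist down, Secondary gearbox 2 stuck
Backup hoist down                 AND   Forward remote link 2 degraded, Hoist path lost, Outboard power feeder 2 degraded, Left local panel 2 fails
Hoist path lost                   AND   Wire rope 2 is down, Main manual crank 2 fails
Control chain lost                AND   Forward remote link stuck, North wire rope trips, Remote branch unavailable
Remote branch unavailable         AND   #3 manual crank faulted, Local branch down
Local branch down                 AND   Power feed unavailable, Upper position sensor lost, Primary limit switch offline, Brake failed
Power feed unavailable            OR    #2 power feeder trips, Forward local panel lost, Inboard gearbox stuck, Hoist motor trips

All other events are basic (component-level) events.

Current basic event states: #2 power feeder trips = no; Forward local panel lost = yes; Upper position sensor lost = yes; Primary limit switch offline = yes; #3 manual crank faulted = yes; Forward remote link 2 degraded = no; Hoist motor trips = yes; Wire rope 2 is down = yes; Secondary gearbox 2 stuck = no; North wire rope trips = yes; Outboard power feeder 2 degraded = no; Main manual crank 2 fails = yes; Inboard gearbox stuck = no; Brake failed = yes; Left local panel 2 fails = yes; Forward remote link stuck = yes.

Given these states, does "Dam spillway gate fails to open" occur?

Power feed unavailable [OR]: #2 power feeder trips=not, Forward local panel lost=occurs, Inboard gearbox stuck=not, Hoist motor trips=occurs → at least one input occurs → occurs.
Local branch down [AND]: Power feed unavailable=occurs, Upper position sensor lost=occurs, Primary limit switch offline=occurs, Brake failed=occurs → all inputs occur → occurs.
Remote branch unavailable [AND]: #3 manual crank faulted=occurs, Local branch down=occurs → all inputs occur → occurs.
Control chain lost [AND]: Forward remote link stuck=occurs, North wire rope trips=occurs, Remote branch unavailable=occurs → all inputs occur → occurs.
Hoist path lost [AND]: Wire rope 2 is down=occurs, Main manual crank 2 fails=occurs → all inputs occur → occurs.
Backup hoist down [AND]: Forward remote link 2 degraded=not, Hoist path lost=occurs, Outboard power feeder 2 degraded=not, Left local panel 2 fails=occurs → not all inputs occur → does not occur.
Dam spillway gate fails to open [OR]: Control chain lost=occurs, Backup hoist down=not, Secondary gearbox 2 stuck=not → at least one input occurs → occurs.

Yes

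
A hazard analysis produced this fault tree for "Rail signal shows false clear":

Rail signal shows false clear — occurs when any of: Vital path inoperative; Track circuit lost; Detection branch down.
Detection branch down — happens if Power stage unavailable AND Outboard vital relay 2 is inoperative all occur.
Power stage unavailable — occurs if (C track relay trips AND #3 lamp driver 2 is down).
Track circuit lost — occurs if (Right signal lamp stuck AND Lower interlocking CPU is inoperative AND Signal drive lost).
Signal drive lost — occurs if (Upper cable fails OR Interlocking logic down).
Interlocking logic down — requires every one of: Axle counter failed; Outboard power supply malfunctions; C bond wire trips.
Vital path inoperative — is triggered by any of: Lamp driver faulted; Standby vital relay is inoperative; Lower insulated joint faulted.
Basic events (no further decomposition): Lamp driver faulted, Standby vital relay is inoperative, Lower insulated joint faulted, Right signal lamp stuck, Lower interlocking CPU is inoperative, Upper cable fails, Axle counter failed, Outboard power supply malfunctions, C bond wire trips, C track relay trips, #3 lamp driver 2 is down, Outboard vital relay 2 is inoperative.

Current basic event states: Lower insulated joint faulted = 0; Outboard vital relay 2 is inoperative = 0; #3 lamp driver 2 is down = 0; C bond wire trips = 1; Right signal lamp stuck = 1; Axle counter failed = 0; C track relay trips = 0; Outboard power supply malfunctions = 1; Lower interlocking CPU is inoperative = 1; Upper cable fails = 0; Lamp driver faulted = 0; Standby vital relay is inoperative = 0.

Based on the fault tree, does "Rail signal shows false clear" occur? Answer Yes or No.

Vital path inoperative [OR]: Lamp driver faulted=not, Standby vital relay is inoperative=not, Lower insulated joint faulted=not → no input occurs → does not occur.
Interlocking logic down [AND]: Axle counter failed=not, Outboard power supply malfunctions=occurs, C bond wire trips=occurs → not all inputs occur → does not occur.
Signal drive lost [OR]: Upper cable fails=not, Interlocking logic down=not → no input occurs → does not occur.
Track circuit lost [AND]: Right signal lamp stuck=occurs, Lower interlocking CPU is inoperative=occurs, Signal drive lost=not → not all inputs occur → does not occur.
Power stage unavailable [AND]: C track relay trips=not, #3 lamp driver 2 is down=not → not all inputs occur → does not occur.
Detection branch down [AND]: Power stage unavailable=not, Outboard vital relay 2 is inoperative=not → not all inputs occur → does not occur.
Rail signal shows false clear [OR]: Vital path inoperative=not, Track circuit lost=not, Detection branch down=not → no input occurs → does not occur.

No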